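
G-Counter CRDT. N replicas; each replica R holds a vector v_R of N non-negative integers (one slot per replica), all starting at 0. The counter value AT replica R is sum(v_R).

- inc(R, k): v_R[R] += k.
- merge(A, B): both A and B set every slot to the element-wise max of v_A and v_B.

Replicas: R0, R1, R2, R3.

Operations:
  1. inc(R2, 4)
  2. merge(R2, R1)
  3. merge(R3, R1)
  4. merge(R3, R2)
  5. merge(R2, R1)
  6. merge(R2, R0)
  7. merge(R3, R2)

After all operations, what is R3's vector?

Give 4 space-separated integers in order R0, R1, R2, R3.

Answer: 0 0 4 0

Derivation:
Op 1: inc R2 by 4 -> R2=(0,0,4,0) value=4
Op 2: merge R2<->R1 -> R2=(0,0,4,0) R1=(0,0,4,0)
Op 3: merge R3<->R1 -> R3=(0,0,4,0) R1=(0,0,4,0)
Op 4: merge R3<->R2 -> R3=(0,0,4,0) R2=(0,0,4,0)
Op 5: merge R2<->R1 -> R2=(0,0,4,0) R1=(0,0,4,0)
Op 6: merge R2<->R0 -> R2=(0,0,4,0) R0=(0,0,4,0)
Op 7: merge R3<->R2 -> R3=(0,0,4,0) R2=(0,0,4,0)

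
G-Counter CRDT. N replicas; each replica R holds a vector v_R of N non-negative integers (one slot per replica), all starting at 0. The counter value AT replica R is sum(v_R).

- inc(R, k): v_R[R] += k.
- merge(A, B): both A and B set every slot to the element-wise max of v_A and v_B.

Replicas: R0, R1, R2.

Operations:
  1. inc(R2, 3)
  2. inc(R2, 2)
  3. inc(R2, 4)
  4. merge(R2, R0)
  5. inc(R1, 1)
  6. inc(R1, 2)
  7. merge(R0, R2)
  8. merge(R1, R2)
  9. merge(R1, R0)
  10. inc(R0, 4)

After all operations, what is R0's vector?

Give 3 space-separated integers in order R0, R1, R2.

Op 1: inc R2 by 3 -> R2=(0,0,3) value=3
Op 2: inc R2 by 2 -> R2=(0,0,5) value=5
Op 3: inc R2 by 4 -> R2=(0,0,9) value=9
Op 4: merge R2<->R0 -> R2=(0,0,9) R0=(0,0,9)
Op 5: inc R1 by 1 -> R1=(0,1,0) value=1
Op 6: inc R1 by 2 -> R1=(0,3,0) value=3
Op 7: merge R0<->R2 -> R0=(0,0,9) R2=(0,0,9)
Op 8: merge R1<->R2 -> R1=(0,3,9) R2=(0,3,9)
Op 9: merge R1<->R0 -> R1=(0,3,9) R0=(0,3,9)
Op 10: inc R0 by 4 -> R0=(4,3,9) value=16

Answer: 4 3 9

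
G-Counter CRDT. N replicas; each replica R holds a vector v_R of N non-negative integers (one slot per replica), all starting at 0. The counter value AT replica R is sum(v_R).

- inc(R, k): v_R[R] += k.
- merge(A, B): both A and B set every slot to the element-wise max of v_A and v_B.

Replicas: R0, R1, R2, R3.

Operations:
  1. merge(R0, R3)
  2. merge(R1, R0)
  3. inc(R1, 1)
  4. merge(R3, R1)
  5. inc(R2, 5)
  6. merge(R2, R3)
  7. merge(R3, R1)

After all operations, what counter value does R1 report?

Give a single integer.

Op 1: merge R0<->R3 -> R0=(0,0,0,0) R3=(0,0,0,0)
Op 2: merge R1<->R0 -> R1=(0,0,0,0) R0=(0,0,0,0)
Op 3: inc R1 by 1 -> R1=(0,1,0,0) value=1
Op 4: merge R3<->R1 -> R3=(0,1,0,0) R1=(0,1,0,0)
Op 5: inc R2 by 5 -> R2=(0,0,5,0) value=5
Op 6: merge R2<->R3 -> R2=(0,1,5,0) R3=(0,1,5,0)
Op 7: merge R3<->R1 -> R3=(0,1,5,0) R1=(0,1,5,0)

Answer: 6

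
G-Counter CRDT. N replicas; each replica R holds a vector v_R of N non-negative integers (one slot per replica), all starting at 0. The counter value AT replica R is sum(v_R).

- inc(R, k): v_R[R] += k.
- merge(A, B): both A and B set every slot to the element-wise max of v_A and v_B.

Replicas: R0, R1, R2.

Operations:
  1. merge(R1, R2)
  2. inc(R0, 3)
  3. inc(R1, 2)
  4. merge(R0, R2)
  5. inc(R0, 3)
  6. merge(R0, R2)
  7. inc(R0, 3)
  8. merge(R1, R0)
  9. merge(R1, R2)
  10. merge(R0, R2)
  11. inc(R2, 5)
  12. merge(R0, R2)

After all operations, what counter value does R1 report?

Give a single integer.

Op 1: merge R1<->R2 -> R1=(0,0,0) R2=(0,0,0)
Op 2: inc R0 by 3 -> R0=(3,0,0) value=3
Op 3: inc R1 by 2 -> R1=(0,2,0) value=2
Op 4: merge R0<->R2 -> R0=(3,0,0) R2=(3,0,0)
Op 5: inc R0 by 3 -> R0=(6,0,0) value=6
Op 6: merge R0<->R2 -> R0=(6,0,0) R2=(6,0,0)
Op 7: inc R0 by 3 -> R0=(9,0,0) value=9
Op 8: merge R1<->R0 -> R1=(9,2,0) R0=(9,2,0)
Op 9: merge R1<->R2 -> R1=(9,2,0) R2=(9,2,0)
Op 10: merge R0<->R2 -> R0=(9,2,0) R2=(9,2,0)
Op 11: inc R2 by 5 -> R2=(9,2,5) value=16
Op 12: merge R0<->R2 -> R0=(9,2,5) R2=(9,2,5)

Answer: 11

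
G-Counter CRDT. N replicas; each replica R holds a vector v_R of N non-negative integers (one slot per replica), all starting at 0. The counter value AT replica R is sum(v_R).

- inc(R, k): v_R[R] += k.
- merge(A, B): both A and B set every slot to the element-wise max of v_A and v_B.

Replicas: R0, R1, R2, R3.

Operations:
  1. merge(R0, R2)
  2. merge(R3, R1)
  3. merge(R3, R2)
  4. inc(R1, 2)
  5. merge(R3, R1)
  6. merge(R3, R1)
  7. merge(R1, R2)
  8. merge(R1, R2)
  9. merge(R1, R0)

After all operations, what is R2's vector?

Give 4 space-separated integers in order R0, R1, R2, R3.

Answer: 0 2 0 0

Derivation:
Op 1: merge R0<->R2 -> R0=(0,0,0,0) R2=(0,0,0,0)
Op 2: merge R3<->R1 -> R3=(0,0,0,0) R1=(0,0,0,0)
Op 3: merge R3<->R2 -> R3=(0,0,0,0) R2=(0,0,0,0)
Op 4: inc R1 by 2 -> R1=(0,2,0,0) value=2
Op 5: merge R3<->R1 -> R3=(0,2,0,0) R1=(0,2,0,0)
Op 6: merge R3<->R1 -> R3=(0,2,0,0) R1=(0,2,0,0)
Op 7: merge R1<->R2 -> R1=(0,2,0,0) R2=(0,2,0,0)
Op 8: merge R1<->R2 -> R1=(0,2,0,0) R2=(0,2,0,0)
Op 9: merge R1<->R0 -> R1=(0,2,0,0) R0=(0,2,0,0)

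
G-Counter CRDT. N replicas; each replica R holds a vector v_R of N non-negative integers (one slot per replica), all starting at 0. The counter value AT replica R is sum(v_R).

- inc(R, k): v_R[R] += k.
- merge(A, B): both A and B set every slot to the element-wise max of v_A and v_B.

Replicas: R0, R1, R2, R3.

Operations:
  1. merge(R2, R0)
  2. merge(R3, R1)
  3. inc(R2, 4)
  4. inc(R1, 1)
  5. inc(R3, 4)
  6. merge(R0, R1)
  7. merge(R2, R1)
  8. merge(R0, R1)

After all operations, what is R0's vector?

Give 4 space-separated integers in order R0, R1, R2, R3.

Op 1: merge R2<->R0 -> R2=(0,0,0,0) R0=(0,0,0,0)
Op 2: merge R3<->R1 -> R3=(0,0,0,0) R1=(0,0,0,0)
Op 3: inc R2 by 4 -> R2=(0,0,4,0) value=4
Op 4: inc R1 by 1 -> R1=(0,1,0,0) value=1
Op 5: inc R3 by 4 -> R3=(0,0,0,4) value=4
Op 6: merge R0<->R1 -> R0=(0,1,0,0) R1=(0,1,0,0)
Op 7: merge R2<->R1 -> R2=(0,1,4,0) R1=(0,1,4,0)
Op 8: merge R0<->R1 -> R0=(0,1,4,0) R1=(0,1,4,0)

Answer: 0 1 4 0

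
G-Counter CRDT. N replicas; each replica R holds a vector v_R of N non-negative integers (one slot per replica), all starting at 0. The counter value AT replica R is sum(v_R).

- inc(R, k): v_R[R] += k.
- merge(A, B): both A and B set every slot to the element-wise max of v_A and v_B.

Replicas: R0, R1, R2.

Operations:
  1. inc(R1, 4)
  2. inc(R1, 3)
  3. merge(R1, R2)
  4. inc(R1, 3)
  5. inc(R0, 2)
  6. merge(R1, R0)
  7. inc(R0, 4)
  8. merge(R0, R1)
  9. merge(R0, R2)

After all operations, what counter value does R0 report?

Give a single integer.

Answer: 16

Derivation:
Op 1: inc R1 by 4 -> R1=(0,4,0) value=4
Op 2: inc R1 by 3 -> R1=(0,7,0) value=7
Op 3: merge R1<->R2 -> R1=(0,7,0) R2=(0,7,0)
Op 4: inc R1 by 3 -> R1=(0,10,0) value=10
Op 5: inc R0 by 2 -> R0=(2,0,0) value=2
Op 6: merge R1<->R0 -> R1=(2,10,0) R0=(2,10,0)
Op 7: inc R0 by 4 -> R0=(6,10,0) value=16
Op 8: merge R0<->R1 -> R0=(6,10,0) R1=(6,10,0)
Op 9: merge R0<->R2 -> R0=(6,10,0) R2=(6,10,0)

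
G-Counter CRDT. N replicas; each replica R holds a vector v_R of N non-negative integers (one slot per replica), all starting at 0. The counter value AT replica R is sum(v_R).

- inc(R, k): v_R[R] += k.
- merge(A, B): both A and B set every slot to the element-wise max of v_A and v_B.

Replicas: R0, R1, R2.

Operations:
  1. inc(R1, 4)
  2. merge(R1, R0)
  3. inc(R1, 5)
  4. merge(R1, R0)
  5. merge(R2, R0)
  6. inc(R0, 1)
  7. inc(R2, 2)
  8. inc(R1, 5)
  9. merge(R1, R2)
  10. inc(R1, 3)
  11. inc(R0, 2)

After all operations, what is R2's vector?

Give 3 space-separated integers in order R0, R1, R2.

Answer: 0 14 2

Derivation:
Op 1: inc R1 by 4 -> R1=(0,4,0) value=4
Op 2: merge R1<->R0 -> R1=(0,4,0) R0=(0,4,0)
Op 3: inc R1 by 5 -> R1=(0,9,0) value=9
Op 4: merge R1<->R0 -> R1=(0,9,0) R0=(0,9,0)
Op 5: merge R2<->R0 -> R2=(0,9,0) R0=(0,9,0)
Op 6: inc R0 by 1 -> R0=(1,9,0) value=10
Op 7: inc R2 by 2 -> R2=(0,9,2) value=11
Op 8: inc R1 by 5 -> R1=(0,14,0) value=14
Op 9: merge R1<->R2 -> R1=(0,14,2) R2=(0,14,2)
Op 10: inc R1 by 3 -> R1=(0,17,2) value=19
Op 11: inc R0 by 2 -> R0=(3,9,0) value=12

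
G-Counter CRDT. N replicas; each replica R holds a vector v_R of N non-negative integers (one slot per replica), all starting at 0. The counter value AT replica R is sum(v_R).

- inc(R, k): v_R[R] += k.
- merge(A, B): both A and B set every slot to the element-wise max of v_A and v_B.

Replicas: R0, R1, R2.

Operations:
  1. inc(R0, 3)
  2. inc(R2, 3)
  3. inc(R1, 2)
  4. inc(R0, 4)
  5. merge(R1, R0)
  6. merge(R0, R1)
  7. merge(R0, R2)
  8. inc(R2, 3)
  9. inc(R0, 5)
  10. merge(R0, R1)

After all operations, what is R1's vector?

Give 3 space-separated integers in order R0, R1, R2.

Answer: 12 2 3

Derivation:
Op 1: inc R0 by 3 -> R0=(3,0,0) value=3
Op 2: inc R2 by 3 -> R2=(0,0,3) value=3
Op 3: inc R1 by 2 -> R1=(0,2,0) value=2
Op 4: inc R0 by 4 -> R0=(7,0,0) value=7
Op 5: merge R1<->R0 -> R1=(7,2,0) R0=(7,2,0)
Op 6: merge R0<->R1 -> R0=(7,2,0) R1=(7,2,0)
Op 7: merge R0<->R2 -> R0=(7,2,3) R2=(7,2,3)
Op 8: inc R2 by 3 -> R2=(7,2,6) value=15
Op 9: inc R0 by 5 -> R0=(12,2,3) value=17
Op 10: merge R0<->R1 -> R0=(12,2,3) R1=(12,2,3)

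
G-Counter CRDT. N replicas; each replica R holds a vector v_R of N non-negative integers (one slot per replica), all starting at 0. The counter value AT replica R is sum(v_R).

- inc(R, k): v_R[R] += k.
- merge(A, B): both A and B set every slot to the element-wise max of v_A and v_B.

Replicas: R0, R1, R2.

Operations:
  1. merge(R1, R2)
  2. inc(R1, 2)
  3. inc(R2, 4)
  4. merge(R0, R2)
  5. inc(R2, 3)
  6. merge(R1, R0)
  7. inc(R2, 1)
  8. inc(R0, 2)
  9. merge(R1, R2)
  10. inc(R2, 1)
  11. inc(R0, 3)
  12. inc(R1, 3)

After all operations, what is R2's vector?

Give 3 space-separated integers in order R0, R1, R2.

Answer: 0 2 9

Derivation:
Op 1: merge R1<->R2 -> R1=(0,0,0) R2=(0,0,0)
Op 2: inc R1 by 2 -> R1=(0,2,0) value=2
Op 3: inc R2 by 4 -> R2=(0,0,4) value=4
Op 4: merge R0<->R2 -> R0=(0,0,4) R2=(0,0,4)
Op 5: inc R2 by 3 -> R2=(0,0,7) value=7
Op 6: merge R1<->R0 -> R1=(0,2,4) R0=(0,2,4)
Op 7: inc R2 by 1 -> R2=(0,0,8) value=8
Op 8: inc R0 by 2 -> R0=(2,2,4) value=8
Op 9: merge R1<->R2 -> R1=(0,2,8) R2=(0,2,8)
Op 10: inc R2 by 1 -> R2=(0,2,9) value=11
Op 11: inc R0 by 3 -> R0=(5,2,4) value=11
Op 12: inc R1 by 3 -> R1=(0,5,8) value=13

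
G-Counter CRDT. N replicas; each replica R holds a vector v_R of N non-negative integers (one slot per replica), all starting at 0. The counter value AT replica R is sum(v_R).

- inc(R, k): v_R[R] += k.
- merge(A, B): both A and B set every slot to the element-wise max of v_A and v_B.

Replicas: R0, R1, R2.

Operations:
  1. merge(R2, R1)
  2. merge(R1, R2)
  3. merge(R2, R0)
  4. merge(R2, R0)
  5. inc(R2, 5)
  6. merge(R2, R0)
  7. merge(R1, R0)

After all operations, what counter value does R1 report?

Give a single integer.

Answer: 5

Derivation:
Op 1: merge R2<->R1 -> R2=(0,0,0) R1=(0,0,0)
Op 2: merge R1<->R2 -> R1=(0,0,0) R2=(0,0,0)
Op 3: merge R2<->R0 -> R2=(0,0,0) R0=(0,0,0)
Op 4: merge R2<->R0 -> R2=(0,0,0) R0=(0,0,0)
Op 5: inc R2 by 5 -> R2=(0,0,5) value=5
Op 6: merge R2<->R0 -> R2=(0,0,5) R0=(0,0,5)
Op 7: merge R1<->R0 -> R1=(0,0,5) R0=(0,0,5)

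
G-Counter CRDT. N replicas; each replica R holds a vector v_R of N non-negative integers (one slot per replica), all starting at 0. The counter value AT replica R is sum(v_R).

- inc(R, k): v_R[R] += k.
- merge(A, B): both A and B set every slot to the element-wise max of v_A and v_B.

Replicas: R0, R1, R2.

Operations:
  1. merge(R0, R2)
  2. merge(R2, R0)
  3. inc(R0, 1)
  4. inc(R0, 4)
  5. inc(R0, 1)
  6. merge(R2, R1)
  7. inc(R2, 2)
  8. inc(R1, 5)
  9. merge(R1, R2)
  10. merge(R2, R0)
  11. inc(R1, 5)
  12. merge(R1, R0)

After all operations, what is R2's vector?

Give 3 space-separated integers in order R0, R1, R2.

Answer: 6 5 2

Derivation:
Op 1: merge R0<->R2 -> R0=(0,0,0) R2=(0,0,0)
Op 2: merge R2<->R0 -> R2=(0,0,0) R0=(0,0,0)
Op 3: inc R0 by 1 -> R0=(1,0,0) value=1
Op 4: inc R0 by 4 -> R0=(5,0,0) value=5
Op 5: inc R0 by 1 -> R0=(6,0,0) value=6
Op 6: merge R2<->R1 -> R2=(0,0,0) R1=(0,0,0)
Op 7: inc R2 by 2 -> R2=(0,0,2) value=2
Op 8: inc R1 by 5 -> R1=(0,5,0) value=5
Op 9: merge R1<->R2 -> R1=(0,5,2) R2=(0,5,2)
Op 10: merge R2<->R0 -> R2=(6,5,2) R0=(6,5,2)
Op 11: inc R1 by 5 -> R1=(0,10,2) value=12
Op 12: merge R1<->R0 -> R1=(6,10,2) R0=(6,10,2)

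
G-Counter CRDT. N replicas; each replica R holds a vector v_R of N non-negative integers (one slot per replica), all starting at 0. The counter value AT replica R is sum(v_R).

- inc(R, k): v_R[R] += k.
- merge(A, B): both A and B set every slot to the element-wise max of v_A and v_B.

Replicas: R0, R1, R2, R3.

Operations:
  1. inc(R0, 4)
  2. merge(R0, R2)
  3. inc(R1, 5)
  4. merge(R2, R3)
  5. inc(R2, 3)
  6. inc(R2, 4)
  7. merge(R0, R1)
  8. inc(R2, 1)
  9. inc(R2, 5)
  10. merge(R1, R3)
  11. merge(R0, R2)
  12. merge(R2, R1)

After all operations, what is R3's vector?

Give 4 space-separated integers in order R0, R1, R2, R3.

Op 1: inc R0 by 4 -> R0=(4,0,0,0) value=4
Op 2: merge R0<->R2 -> R0=(4,0,0,0) R2=(4,0,0,0)
Op 3: inc R1 by 5 -> R1=(0,5,0,0) value=5
Op 4: merge R2<->R3 -> R2=(4,0,0,0) R3=(4,0,0,0)
Op 5: inc R2 by 3 -> R2=(4,0,3,0) value=7
Op 6: inc R2 by 4 -> R2=(4,0,7,0) value=11
Op 7: merge R0<->R1 -> R0=(4,5,0,0) R1=(4,5,0,0)
Op 8: inc R2 by 1 -> R2=(4,0,8,0) value=12
Op 9: inc R2 by 5 -> R2=(4,0,13,0) value=17
Op 10: merge R1<->R3 -> R1=(4,5,0,0) R3=(4,5,0,0)
Op 11: merge R0<->R2 -> R0=(4,5,13,0) R2=(4,5,13,0)
Op 12: merge R2<->R1 -> R2=(4,5,13,0) R1=(4,5,13,0)

Answer: 4 5 0 0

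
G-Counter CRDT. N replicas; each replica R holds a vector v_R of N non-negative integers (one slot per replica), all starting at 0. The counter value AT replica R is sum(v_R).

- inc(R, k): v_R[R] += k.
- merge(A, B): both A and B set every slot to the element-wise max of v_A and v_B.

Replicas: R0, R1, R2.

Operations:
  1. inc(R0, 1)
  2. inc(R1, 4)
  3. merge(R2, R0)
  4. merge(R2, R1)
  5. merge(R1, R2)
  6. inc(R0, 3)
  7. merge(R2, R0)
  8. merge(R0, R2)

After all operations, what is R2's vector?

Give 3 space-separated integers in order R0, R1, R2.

Op 1: inc R0 by 1 -> R0=(1,0,0) value=1
Op 2: inc R1 by 4 -> R1=(0,4,0) value=4
Op 3: merge R2<->R0 -> R2=(1,0,0) R0=(1,0,0)
Op 4: merge R2<->R1 -> R2=(1,4,0) R1=(1,4,0)
Op 5: merge R1<->R2 -> R1=(1,4,0) R2=(1,4,0)
Op 6: inc R0 by 3 -> R0=(4,0,0) value=4
Op 7: merge R2<->R0 -> R2=(4,4,0) R0=(4,4,0)
Op 8: merge R0<->R2 -> R0=(4,4,0) R2=(4,4,0)

Answer: 4 4 0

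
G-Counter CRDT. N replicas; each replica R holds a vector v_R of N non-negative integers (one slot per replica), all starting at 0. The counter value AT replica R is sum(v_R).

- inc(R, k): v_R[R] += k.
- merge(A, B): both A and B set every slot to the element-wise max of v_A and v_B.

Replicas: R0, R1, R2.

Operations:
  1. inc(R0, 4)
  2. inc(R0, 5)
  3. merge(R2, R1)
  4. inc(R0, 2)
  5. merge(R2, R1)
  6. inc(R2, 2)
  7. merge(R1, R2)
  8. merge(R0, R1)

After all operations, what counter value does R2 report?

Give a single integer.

Answer: 2

Derivation:
Op 1: inc R0 by 4 -> R0=(4,0,0) value=4
Op 2: inc R0 by 5 -> R0=(9,0,0) value=9
Op 3: merge R2<->R1 -> R2=(0,0,0) R1=(0,0,0)
Op 4: inc R0 by 2 -> R0=(11,0,0) value=11
Op 5: merge R2<->R1 -> R2=(0,0,0) R1=(0,0,0)
Op 6: inc R2 by 2 -> R2=(0,0,2) value=2
Op 7: merge R1<->R2 -> R1=(0,0,2) R2=(0,0,2)
Op 8: merge R0<->R1 -> R0=(11,0,2) R1=(11,0,2)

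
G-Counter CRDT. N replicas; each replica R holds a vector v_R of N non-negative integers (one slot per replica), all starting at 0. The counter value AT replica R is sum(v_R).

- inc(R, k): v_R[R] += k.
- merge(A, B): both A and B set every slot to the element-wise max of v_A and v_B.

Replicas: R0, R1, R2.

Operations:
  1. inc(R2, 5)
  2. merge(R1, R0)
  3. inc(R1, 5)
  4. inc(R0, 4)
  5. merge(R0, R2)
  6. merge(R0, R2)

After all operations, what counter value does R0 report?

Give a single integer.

Answer: 9

Derivation:
Op 1: inc R2 by 5 -> R2=(0,0,5) value=5
Op 2: merge R1<->R0 -> R1=(0,0,0) R0=(0,0,0)
Op 3: inc R1 by 5 -> R1=(0,5,0) value=5
Op 4: inc R0 by 4 -> R0=(4,0,0) value=4
Op 5: merge R0<->R2 -> R0=(4,0,5) R2=(4,0,5)
Op 6: merge R0<->R2 -> R0=(4,0,5) R2=(4,0,5)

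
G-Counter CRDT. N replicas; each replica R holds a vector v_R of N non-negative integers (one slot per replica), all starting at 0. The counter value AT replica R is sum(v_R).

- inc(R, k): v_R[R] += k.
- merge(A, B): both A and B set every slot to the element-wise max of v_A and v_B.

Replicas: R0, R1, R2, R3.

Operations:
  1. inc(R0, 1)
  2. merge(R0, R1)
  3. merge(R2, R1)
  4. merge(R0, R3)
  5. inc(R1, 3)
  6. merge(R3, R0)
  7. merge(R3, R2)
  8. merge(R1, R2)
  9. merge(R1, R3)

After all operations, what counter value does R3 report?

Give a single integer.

Answer: 4

Derivation:
Op 1: inc R0 by 1 -> R0=(1,0,0,0) value=1
Op 2: merge R0<->R1 -> R0=(1,0,0,0) R1=(1,0,0,0)
Op 3: merge R2<->R1 -> R2=(1,0,0,0) R1=(1,0,0,0)
Op 4: merge R0<->R3 -> R0=(1,0,0,0) R3=(1,0,0,0)
Op 5: inc R1 by 3 -> R1=(1,3,0,0) value=4
Op 6: merge R3<->R0 -> R3=(1,0,0,0) R0=(1,0,0,0)
Op 7: merge R3<->R2 -> R3=(1,0,0,0) R2=(1,0,0,0)
Op 8: merge R1<->R2 -> R1=(1,3,0,0) R2=(1,3,0,0)
Op 9: merge R1<->R3 -> R1=(1,3,0,0) R3=(1,3,0,0)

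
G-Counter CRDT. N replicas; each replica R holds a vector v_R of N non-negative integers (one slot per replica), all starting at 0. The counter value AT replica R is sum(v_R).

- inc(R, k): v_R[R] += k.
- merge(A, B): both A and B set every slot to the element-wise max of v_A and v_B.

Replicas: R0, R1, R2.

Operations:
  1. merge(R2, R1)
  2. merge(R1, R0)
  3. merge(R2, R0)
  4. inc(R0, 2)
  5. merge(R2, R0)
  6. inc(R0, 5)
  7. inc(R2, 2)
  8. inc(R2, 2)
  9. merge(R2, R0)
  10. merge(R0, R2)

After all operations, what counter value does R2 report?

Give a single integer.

Answer: 11

Derivation:
Op 1: merge R2<->R1 -> R2=(0,0,0) R1=(0,0,0)
Op 2: merge R1<->R0 -> R1=(0,0,0) R0=(0,0,0)
Op 3: merge R2<->R0 -> R2=(0,0,0) R0=(0,0,0)
Op 4: inc R0 by 2 -> R0=(2,0,0) value=2
Op 5: merge R2<->R0 -> R2=(2,0,0) R0=(2,0,0)
Op 6: inc R0 by 5 -> R0=(7,0,0) value=7
Op 7: inc R2 by 2 -> R2=(2,0,2) value=4
Op 8: inc R2 by 2 -> R2=(2,0,4) value=6
Op 9: merge R2<->R0 -> R2=(7,0,4) R0=(7,0,4)
Op 10: merge R0<->R2 -> R0=(7,0,4) R2=(7,0,4)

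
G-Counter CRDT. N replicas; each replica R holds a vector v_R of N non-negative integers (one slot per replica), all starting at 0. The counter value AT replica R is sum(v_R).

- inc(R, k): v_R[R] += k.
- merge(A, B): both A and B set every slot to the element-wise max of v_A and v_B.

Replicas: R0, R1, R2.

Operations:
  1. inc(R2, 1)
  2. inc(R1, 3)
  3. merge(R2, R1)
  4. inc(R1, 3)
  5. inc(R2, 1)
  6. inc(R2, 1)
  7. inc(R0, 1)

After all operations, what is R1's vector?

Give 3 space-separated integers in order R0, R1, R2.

Op 1: inc R2 by 1 -> R2=(0,0,1) value=1
Op 2: inc R1 by 3 -> R1=(0,3,0) value=3
Op 3: merge R2<->R1 -> R2=(0,3,1) R1=(0,3,1)
Op 4: inc R1 by 3 -> R1=(0,6,1) value=7
Op 5: inc R2 by 1 -> R2=(0,3,2) value=5
Op 6: inc R2 by 1 -> R2=(0,3,3) value=6
Op 7: inc R0 by 1 -> R0=(1,0,0) value=1

Answer: 0 6 1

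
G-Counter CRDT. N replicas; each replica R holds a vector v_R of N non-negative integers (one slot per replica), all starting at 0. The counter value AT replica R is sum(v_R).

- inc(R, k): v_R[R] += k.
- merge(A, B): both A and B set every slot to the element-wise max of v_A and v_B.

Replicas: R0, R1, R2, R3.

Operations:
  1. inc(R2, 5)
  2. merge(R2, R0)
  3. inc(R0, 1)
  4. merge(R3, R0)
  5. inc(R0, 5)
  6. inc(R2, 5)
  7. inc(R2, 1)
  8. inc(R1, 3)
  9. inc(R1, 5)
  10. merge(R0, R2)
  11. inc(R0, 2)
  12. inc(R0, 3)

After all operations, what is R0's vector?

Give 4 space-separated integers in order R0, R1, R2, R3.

Answer: 11 0 11 0

Derivation:
Op 1: inc R2 by 5 -> R2=(0,0,5,0) value=5
Op 2: merge R2<->R0 -> R2=(0,0,5,0) R0=(0,0,5,0)
Op 3: inc R0 by 1 -> R0=(1,0,5,0) value=6
Op 4: merge R3<->R0 -> R3=(1,0,5,0) R0=(1,0,5,0)
Op 5: inc R0 by 5 -> R0=(6,0,5,0) value=11
Op 6: inc R2 by 5 -> R2=(0,0,10,0) value=10
Op 7: inc R2 by 1 -> R2=(0,0,11,0) value=11
Op 8: inc R1 by 3 -> R1=(0,3,0,0) value=3
Op 9: inc R1 by 5 -> R1=(0,8,0,0) value=8
Op 10: merge R0<->R2 -> R0=(6,0,11,0) R2=(6,0,11,0)
Op 11: inc R0 by 2 -> R0=(8,0,11,0) value=19
Op 12: inc R0 by 3 -> R0=(11,0,11,0) value=22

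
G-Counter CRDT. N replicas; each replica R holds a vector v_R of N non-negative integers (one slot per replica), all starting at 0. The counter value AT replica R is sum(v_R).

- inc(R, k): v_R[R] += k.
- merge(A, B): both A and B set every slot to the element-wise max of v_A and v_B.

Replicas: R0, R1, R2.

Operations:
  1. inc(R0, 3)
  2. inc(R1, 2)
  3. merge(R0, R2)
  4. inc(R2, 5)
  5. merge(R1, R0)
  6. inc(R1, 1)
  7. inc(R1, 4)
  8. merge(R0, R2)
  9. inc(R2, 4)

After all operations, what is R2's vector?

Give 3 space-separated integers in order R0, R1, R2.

Answer: 3 2 9

Derivation:
Op 1: inc R0 by 3 -> R0=(3,0,0) value=3
Op 2: inc R1 by 2 -> R1=(0,2,0) value=2
Op 3: merge R0<->R2 -> R0=(3,0,0) R2=(3,0,0)
Op 4: inc R2 by 5 -> R2=(3,0,5) value=8
Op 5: merge R1<->R0 -> R1=(3,2,0) R0=(3,2,0)
Op 6: inc R1 by 1 -> R1=(3,3,0) value=6
Op 7: inc R1 by 4 -> R1=(3,7,0) value=10
Op 8: merge R0<->R2 -> R0=(3,2,5) R2=(3,2,5)
Op 9: inc R2 by 4 -> R2=(3,2,9) value=14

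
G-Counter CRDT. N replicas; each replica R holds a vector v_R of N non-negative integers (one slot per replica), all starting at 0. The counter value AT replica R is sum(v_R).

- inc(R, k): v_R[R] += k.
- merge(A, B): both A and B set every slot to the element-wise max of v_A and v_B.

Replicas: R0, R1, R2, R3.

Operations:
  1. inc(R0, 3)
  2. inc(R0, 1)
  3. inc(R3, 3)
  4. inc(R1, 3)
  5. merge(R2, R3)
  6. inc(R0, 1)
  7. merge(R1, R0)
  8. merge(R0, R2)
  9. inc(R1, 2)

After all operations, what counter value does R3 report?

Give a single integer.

Op 1: inc R0 by 3 -> R0=(3,0,0,0) value=3
Op 2: inc R0 by 1 -> R0=(4,0,0,0) value=4
Op 3: inc R3 by 3 -> R3=(0,0,0,3) value=3
Op 4: inc R1 by 3 -> R1=(0,3,0,0) value=3
Op 5: merge R2<->R3 -> R2=(0,0,0,3) R3=(0,0,0,3)
Op 6: inc R0 by 1 -> R0=(5,0,0,0) value=5
Op 7: merge R1<->R0 -> R1=(5,3,0,0) R0=(5,3,0,0)
Op 8: merge R0<->R2 -> R0=(5,3,0,3) R2=(5,3,0,3)
Op 9: inc R1 by 2 -> R1=(5,5,0,0) value=10

Answer: 3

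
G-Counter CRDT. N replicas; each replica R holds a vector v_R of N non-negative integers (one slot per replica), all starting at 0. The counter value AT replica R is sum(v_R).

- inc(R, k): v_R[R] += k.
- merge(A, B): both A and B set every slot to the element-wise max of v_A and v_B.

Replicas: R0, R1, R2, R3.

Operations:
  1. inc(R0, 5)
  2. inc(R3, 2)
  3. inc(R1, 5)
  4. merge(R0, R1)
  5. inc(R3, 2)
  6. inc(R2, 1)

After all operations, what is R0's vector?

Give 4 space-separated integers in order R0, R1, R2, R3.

Op 1: inc R0 by 5 -> R0=(5,0,0,0) value=5
Op 2: inc R3 by 2 -> R3=(0,0,0,2) value=2
Op 3: inc R1 by 5 -> R1=(0,5,0,0) value=5
Op 4: merge R0<->R1 -> R0=(5,5,0,0) R1=(5,5,0,0)
Op 5: inc R3 by 2 -> R3=(0,0,0,4) value=4
Op 6: inc R2 by 1 -> R2=(0,0,1,0) value=1

Answer: 5 5 0 0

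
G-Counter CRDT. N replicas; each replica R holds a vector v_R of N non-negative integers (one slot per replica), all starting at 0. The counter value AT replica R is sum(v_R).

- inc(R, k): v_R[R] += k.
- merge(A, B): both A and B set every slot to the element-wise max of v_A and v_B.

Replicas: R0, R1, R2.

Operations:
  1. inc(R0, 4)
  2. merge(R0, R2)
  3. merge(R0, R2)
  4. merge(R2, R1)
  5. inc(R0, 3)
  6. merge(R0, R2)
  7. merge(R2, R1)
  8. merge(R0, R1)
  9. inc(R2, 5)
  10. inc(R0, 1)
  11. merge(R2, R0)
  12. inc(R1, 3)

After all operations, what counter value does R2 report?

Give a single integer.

Op 1: inc R0 by 4 -> R0=(4,0,0) value=4
Op 2: merge R0<->R2 -> R0=(4,0,0) R2=(4,0,0)
Op 3: merge R0<->R2 -> R0=(4,0,0) R2=(4,0,0)
Op 4: merge R2<->R1 -> R2=(4,0,0) R1=(4,0,0)
Op 5: inc R0 by 3 -> R0=(7,0,0) value=7
Op 6: merge R0<->R2 -> R0=(7,0,0) R2=(7,0,0)
Op 7: merge R2<->R1 -> R2=(7,0,0) R1=(7,0,0)
Op 8: merge R0<->R1 -> R0=(7,0,0) R1=(7,0,0)
Op 9: inc R2 by 5 -> R2=(7,0,5) value=12
Op 10: inc R0 by 1 -> R0=(8,0,0) value=8
Op 11: merge R2<->R0 -> R2=(8,0,5) R0=(8,0,5)
Op 12: inc R1 by 3 -> R1=(7,3,0) value=10

Answer: 13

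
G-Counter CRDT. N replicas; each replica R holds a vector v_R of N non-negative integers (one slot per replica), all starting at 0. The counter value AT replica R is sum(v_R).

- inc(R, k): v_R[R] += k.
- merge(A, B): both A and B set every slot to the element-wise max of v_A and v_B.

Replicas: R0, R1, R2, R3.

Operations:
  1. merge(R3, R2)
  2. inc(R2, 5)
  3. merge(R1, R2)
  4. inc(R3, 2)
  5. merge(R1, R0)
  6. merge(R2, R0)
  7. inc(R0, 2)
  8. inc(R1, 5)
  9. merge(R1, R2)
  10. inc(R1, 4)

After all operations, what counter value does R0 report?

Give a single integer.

Answer: 7

Derivation:
Op 1: merge R3<->R2 -> R3=(0,0,0,0) R2=(0,0,0,0)
Op 2: inc R2 by 5 -> R2=(0,0,5,0) value=5
Op 3: merge R1<->R2 -> R1=(0,0,5,0) R2=(0,0,5,0)
Op 4: inc R3 by 2 -> R3=(0,0,0,2) value=2
Op 5: merge R1<->R0 -> R1=(0,0,5,0) R0=(0,0,5,0)
Op 6: merge R2<->R0 -> R2=(0,0,5,0) R0=(0,0,5,0)
Op 7: inc R0 by 2 -> R0=(2,0,5,0) value=7
Op 8: inc R1 by 5 -> R1=(0,5,5,0) value=10
Op 9: merge R1<->R2 -> R1=(0,5,5,0) R2=(0,5,5,0)
Op 10: inc R1 by 4 -> R1=(0,9,5,0) value=14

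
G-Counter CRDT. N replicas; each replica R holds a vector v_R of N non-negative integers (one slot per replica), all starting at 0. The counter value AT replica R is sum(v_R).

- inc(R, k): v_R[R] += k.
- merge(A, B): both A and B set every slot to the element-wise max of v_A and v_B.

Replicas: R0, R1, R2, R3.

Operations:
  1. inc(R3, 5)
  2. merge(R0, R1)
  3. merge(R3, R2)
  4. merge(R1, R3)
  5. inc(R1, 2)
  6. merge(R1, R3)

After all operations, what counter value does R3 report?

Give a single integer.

Op 1: inc R3 by 5 -> R3=(0,0,0,5) value=5
Op 2: merge R0<->R1 -> R0=(0,0,0,0) R1=(0,0,0,0)
Op 3: merge R3<->R2 -> R3=(0,0,0,5) R2=(0,0,0,5)
Op 4: merge R1<->R3 -> R1=(0,0,0,5) R3=(0,0,0,5)
Op 5: inc R1 by 2 -> R1=(0,2,0,5) value=7
Op 6: merge R1<->R3 -> R1=(0,2,0,5) R3=(0,2,0,5)

Answer: 7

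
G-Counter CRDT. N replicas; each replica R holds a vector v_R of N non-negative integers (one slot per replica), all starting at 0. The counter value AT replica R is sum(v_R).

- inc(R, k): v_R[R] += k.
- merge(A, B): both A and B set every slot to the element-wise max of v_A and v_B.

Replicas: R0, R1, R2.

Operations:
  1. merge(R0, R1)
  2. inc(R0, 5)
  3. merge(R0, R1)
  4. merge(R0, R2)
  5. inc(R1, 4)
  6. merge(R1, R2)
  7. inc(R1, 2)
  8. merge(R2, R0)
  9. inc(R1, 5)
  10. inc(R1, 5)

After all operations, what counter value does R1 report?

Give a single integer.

Op 1: merge R0<->R1 -> R0=(0,0,0) R1=(0,0,0)
Op 2: inc R0 by 5 -> R0=(5,0,0) value=5
Op 3: merge R0<->R1 -> R0=(5,0,0) R1=(5,0,0)
Op 4: merge R0<->R2 -> R0=(5,0,0) R2=(5,0,0)
Op 5: inc R1 by 4 -> R1=(5,4,0) value=9
Op 6: merge R1<->R2 -> R1=(5,4,0) R2=(5,4,0)
Op 7: inc R1 by 2 -> R1=(5,6,0) value=11
Op 8: merge R2<->R0 -> R2=(5,4,0) R0=(5,4,0)
Op 9: inc R1 by 5 -> R1=(5,11,0) value=16
Op 10: inc R1 by 5 -> R1=(5,16,0) value=21

Answer: 21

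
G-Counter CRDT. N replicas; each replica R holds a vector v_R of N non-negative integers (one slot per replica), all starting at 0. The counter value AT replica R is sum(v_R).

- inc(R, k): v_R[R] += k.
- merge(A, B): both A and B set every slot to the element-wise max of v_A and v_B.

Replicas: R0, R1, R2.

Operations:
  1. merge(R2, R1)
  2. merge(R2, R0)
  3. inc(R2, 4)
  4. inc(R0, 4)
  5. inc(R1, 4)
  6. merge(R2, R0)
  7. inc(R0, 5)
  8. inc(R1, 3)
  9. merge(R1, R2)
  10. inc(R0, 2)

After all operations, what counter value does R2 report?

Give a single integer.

Answer: 15

Derivation:
Op 1: merge R2<->R1 -> R2=(0,0,0) R1=(0,0,0)
Op 2: merge R2<->R0 -> R2=(0,0,0) R0=(0,0,0)
Op 3: inc R2 by 4 -> R2=(0,0,4) value=4
Op 4: inc R0 by 4 -> R0=(4,0,0) value=4
Op 5: inc R1 by 4 -> R1=(0,4,0) value=4
Op 6: merge R2<->R0 -> R2=(4,0,4) R0=(4,0,4)
Op 7: inc R0 by 5 -> R0=(9,0,4) value=13
Op 8: inc R1 by 3 -> R1=(0,7,0) value=7
Op 9: merge R1<->R2 -> R1=(4,7,4) R2=(4,7,4)
Op 10: inc R0 by 2 -> R0=(11,0,4) value=15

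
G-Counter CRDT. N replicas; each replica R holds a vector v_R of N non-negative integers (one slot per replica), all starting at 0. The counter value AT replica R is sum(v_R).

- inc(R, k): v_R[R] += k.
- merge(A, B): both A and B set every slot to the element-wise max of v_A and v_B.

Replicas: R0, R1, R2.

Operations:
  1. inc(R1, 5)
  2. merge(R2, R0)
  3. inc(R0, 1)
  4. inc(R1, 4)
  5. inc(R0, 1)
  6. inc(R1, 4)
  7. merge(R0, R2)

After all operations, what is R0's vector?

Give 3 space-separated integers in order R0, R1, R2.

Op 1: inc R1 by 5 -> R1=(0,5,0) value=5
Op 2: merge R2<->R0 -> R2=(0,0,0) R0=(0,0,0)
Op 3: inc R0 by 1 -> R0=(1,0,0) value=1
Op 4: inc R1 by 4 -> R1=(0,9,0) value=9
Op 5: inc R0 by 1 -> R0=(2,0,0) value=2
Op 6: inc R1 by 4 -> R1=(0,13,0) value=13
Op 7: merge R0<->R2 -> R0=(2,0,0) R2=(2,0,0)

Answer: 2 0 0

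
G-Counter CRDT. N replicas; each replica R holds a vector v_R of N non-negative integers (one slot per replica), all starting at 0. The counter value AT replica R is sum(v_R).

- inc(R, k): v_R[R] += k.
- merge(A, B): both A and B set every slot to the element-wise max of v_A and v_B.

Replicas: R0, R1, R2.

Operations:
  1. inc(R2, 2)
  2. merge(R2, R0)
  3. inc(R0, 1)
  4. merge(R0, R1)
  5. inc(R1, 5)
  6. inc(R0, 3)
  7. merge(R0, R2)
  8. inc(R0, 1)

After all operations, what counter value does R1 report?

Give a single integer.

Answer: 8

Derivation:
Op 1: inc R2 by 2 -> R2=(0,0,2) value=2
Op 2: merge R2<->R0 -> R2=(0,0,2) R0=(0,0,2)
Op 3: inc R0 by 1 -> R0=(1,0,2) value=3
Op 4: merge R0<->R1 -> R0=(1,0,2) R1=(1,0,2)
Op 5: inc R1 by 5 -> R1=(1,5,2) value=8
Op 6: inc R0 by 3 -> R0=(4,0,2) value=6
Op 7: merge R0<->R2 -> R0=(4,0,2) R2=(4,0,2)
Op 8: inc R0 by 1 -> R0=(5,0,2) value=7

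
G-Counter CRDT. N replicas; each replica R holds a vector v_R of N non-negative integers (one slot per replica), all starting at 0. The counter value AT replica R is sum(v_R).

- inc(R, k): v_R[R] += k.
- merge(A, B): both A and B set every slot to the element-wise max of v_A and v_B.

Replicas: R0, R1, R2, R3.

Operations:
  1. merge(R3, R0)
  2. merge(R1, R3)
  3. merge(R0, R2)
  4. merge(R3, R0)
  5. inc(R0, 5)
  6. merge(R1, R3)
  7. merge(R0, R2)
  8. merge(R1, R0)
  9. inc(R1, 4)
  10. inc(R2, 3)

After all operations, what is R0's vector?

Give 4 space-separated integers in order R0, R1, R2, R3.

Op 1: merge R3<->R0 -> R3=(0,0,0,0) R0=(0,0,0,0)
Op 2: merge R1<->R3 -> R1=(0,0,0,0) R3=(0,0,0,0)
Op 3: merge R0<->R2 -> R0=(0,0,0,0) R2=(0,0,0,0)
Op 4: merge R3<->R0 -> R3=(0,0,0,0) R0=(0,0,0,0)
Op 5: inc R0 by 5 -> R0=(5,0,0,0) value=5
Op 6: merge R1<->R3 -> R1=(0,0,0,0) R3=(0,0,0,0)
Op 7: merge R0<->R2 -> R0=(5,0,0,0) R2=(5,0,0,0)
Op 8: merge R1<->R0 -> R1=(5,0,0,0) R0=(5,0,0,0)
Op 9: inc R1 by 4 -> R1=(5,4,0,0) value=9
Op 10: inc R2 by 3 -> R2=(5,0,3,0) value=8

Answer: 5 0 0 0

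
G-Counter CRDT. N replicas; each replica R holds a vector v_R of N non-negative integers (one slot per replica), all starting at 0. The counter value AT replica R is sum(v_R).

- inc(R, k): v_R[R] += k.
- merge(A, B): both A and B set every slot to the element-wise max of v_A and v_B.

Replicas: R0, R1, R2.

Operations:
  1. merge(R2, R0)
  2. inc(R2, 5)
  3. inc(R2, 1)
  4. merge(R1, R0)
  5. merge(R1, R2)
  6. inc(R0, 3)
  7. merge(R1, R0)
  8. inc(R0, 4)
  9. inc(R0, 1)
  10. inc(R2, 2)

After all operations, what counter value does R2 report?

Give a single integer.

Answer: 8

Derivation:
Op 1: merge R2<->R0 -> R2=(0,0,0) R0=(0,0,0)
Op 2: inc R2 by 5 -> R2=(0,0,5) value=5
Op 3: inc R2 by 1 -> R2=(0,0,6) value=6
Op 4: merge R1<->R0 -> R1=(0,0,0) R0=(0,0,0)
Op 5: merge R1<->R2 -> R1=(0,0,6) R2=(0,0,6)
Op 6: inc R0 by 3 -> R0=(3,0,0) value=3
Op 7: merge R1<->R0 -> R1=(3,0,6) R0=(3,0,6)
Op 8: inc R0 by 4 -> R0=(7,0,6) value=13
Op 9: inc R0 by 1 -> R0=(8,0,6) value=14
Op 10: inc R2 by 2 -> R2=(0,0,8) value=8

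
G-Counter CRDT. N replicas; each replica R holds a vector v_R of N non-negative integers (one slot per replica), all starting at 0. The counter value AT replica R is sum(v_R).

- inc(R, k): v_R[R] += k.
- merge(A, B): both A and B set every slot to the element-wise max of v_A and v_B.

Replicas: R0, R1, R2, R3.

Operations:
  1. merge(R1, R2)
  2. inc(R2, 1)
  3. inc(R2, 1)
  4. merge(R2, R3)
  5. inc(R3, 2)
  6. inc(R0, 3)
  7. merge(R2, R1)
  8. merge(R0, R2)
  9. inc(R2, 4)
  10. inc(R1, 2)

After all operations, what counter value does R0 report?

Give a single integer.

Answer: 5

Derivation:
Op 1: merge R1<->R2 -> R1=(0,0,0,0) R2=(0,0,0,0)
Op 2: inc R2 by 1 -> R2=(0,0,1,0) value=1
Op 3: inc R2 by 1 -> R2=(0,0,2,0) value=2
Op 4: merge R2<->R3 -> R2=(0,0,2,0) R3=(0,0,2,0)
Op 5: inc R3 by 2 -> R3=(0,0,2,2) value=4
Op 6: inc R0 by 3 -> R0=(3,0,0,0) value=3
Op 7: merge R2<->R1 -> R2=(0,0,2,0) R1=(0,0,2,0)
Op 8: merge R0<->R2 -> R0=(3,0,2,0) R2=(3,0,2,0)
Op 9: inc R2 by 4 -> R2=(3,0,6,0) value=9
Op 10: inc R1 by 2 -> R1=(0,2,2,0) value=4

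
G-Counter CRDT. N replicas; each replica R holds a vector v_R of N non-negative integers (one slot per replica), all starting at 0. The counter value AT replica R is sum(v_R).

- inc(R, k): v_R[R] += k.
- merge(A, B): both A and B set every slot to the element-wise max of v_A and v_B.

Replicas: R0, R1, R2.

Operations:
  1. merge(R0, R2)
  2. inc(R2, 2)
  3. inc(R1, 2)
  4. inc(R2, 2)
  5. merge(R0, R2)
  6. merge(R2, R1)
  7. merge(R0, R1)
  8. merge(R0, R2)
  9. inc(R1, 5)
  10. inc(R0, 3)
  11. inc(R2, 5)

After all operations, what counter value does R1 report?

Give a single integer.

Op 1: merge R0<->R2 -> R0=(0,0,0) R2=(0,0,0)
Op 2: inc R2 by 2 -> R2=(0,0,2) value=2
Op 3: inc R1 by 2 -> R1=(0,2,0) value=2
Op 4: inc R2 by 2 -> R2=(0,0,4) value=4
Op 5: merge R0<->R2 -> R0=(0,0,4) R2=(0,0,4)
Op 6: merge R2<->R1 -> R2=(0,2,4) R1=(0,2,4)
Op 7: merge R0<->R1 -> R0=(0,2,4) R1=(0,2,4)
Op 8: merge R0<->R2 -> R0=(0,2,4) R2=(0,2,4)
Op 9: inc R1 by 5 -> R1=(0,7,4) value=11
Op 10: inc R0 by 3 -> R0=(3,2,4) value=9
Op 11: inc R2 by 5 -> R2=(0,2,9) value=11

Answer: 11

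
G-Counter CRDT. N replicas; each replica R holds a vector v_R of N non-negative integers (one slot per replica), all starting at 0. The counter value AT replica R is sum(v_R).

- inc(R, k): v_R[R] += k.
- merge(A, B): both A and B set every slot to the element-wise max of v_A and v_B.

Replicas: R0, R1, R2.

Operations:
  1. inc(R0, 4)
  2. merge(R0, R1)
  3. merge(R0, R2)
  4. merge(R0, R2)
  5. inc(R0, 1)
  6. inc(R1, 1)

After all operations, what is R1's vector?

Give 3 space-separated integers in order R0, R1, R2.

Op 1: inc R0 by 4 -> R0=(4,0,0) value=4
Op 2: merge R0<->R1 -> R0=(4,0,0) R1=(4,0,0)
Op 3: merge R0<->R2 -> R0=(4,0,0) R2=(4,0,0)
Op 4: merge R0<->R2 -> R0=(4,0,0) R2=(4,0,0)
Op 5: inc R0 by 1 -> R0=(5,0,0) value=5
Op 6: inc R1 by 1 -> R1=(4,1,0) value=5

Answer: 4 1 0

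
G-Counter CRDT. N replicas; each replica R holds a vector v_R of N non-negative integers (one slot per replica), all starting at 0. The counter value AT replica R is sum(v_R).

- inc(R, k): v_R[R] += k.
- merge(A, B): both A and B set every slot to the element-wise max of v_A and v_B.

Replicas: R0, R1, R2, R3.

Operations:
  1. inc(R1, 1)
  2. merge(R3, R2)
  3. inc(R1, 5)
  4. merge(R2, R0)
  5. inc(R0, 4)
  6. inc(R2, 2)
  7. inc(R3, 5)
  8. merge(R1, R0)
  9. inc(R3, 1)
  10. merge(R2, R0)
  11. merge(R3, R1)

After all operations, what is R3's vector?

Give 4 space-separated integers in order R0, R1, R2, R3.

Answer: 4 6 0 6

Derivation:
Op 1: inc R1 by 1 -> R1=(0,1,0,0) value=1
Op 2: merge R3<->R2 -> R3=(0,0,0,0) R2=(0,0,0,0)
Op 3: inc R1 by 5 -> R1=(0,6,0,0) value=6
Op 4: merge R2<->R0 -> R2=(0,0,0,0) R0=(0,0,0,0)
Op 5: inc R0 by 4 -> R0=(4,0,0,0) value=4
Op 6: inc R2 by 2 -> R2=(0,0,2,0) value=2
Op 7: inc R3 by 5 -> R3=(0,0,0,5) value=5
Op 8: merge R1<->R0 -> R1=(4,6,0,0) R0=(4,6,0,0)
Op 9: inc R3 by 1 -> R3=(0,0,0,6) value=6
Op 10: merge R2<->R0 -> R2=(4,6,2,0) R0=(4,6,2,0)
Op 11: merge R3<->R1 -> R3=(4,6,0,6) R1=(4,6,0,6)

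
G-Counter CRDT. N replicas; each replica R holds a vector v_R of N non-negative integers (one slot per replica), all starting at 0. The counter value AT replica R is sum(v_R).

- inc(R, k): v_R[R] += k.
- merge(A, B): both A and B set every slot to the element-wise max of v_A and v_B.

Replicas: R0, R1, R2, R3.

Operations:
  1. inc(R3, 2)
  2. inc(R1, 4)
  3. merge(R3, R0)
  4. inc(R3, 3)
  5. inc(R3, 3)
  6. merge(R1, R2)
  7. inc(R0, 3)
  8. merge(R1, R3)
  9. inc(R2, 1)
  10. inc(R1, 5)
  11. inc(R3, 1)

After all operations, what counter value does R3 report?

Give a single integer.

Op 1: inc R3 by 2 -> R3=(0,0,0,2) value=2
Op 2: inc R1 by 4 -> R1=(0,4,0,0) value=4
Op 3: merge R3<->R0 -> R3=(0,0,0,2) R0=(0,0,0,2)
Op 4: inc R3 by 3 -> R3=(0,0,0,5) value=5
Op 5: inc R3 by 3 -> R3=(0,0,0,8) value=8
Op 6: merge R1<->R2 -> R1=(0,4,0,0) R2=(0,4,0,0)
Op 7: inc R0 by 3 -> R0=(3,0,0,2) value=5
Op 8: merge R1<->R3 -> R1=(0,4,0,8) R3=(0,4,0,8)
Op 9: inc R2 by 1 -> R2=(0,4,1,0) value=5
Op 10: inc R1 by 5 -> R1=(0,9,0,8) value=17
Op 11: inc R3 by 1 -> R3=(0,4,0,9) value=13

Answer: 13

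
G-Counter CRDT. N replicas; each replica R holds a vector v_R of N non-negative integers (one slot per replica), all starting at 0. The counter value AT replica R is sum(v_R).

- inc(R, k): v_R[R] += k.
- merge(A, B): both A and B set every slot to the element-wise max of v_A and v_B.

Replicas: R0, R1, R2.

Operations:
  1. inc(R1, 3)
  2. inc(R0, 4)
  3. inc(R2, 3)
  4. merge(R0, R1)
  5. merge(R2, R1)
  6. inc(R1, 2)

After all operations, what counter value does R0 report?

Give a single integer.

Op 1: inc R1 by 3 -> R1=(0,3,0) value=3
Op 2: inc R0 by 4 -> R0=(4,0,0) value=4
Op 3: inc R2 by 3 -> R2=(0,0,3) value=3
Op 4: merge R0<->R1 -> R0=(4,3,0) R1=(4,3,0)
Op 5: merge R2<->R1 -> R2=(4,3,3) R1=(4,3,3)
Op 6: inc R1 by 2 -> R1=(4,5,3) value=12

Answer: 7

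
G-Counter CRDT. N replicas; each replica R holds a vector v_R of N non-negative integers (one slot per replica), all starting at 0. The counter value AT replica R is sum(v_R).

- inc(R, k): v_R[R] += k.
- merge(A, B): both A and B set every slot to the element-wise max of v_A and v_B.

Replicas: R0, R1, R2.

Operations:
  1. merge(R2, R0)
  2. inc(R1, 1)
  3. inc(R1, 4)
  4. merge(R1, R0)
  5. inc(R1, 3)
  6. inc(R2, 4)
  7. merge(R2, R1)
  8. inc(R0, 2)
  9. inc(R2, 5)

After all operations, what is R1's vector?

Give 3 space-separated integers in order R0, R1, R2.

Answer: 0 8 4

Derivation:
Op 1: merge R2<->R0 -> R2=(0,0,0) R0=(0,0,0)
Op 2: inc R1 by 1 -> R1=(0,1,0) value=1
Op 3: inc R1 by 4 -> R1=(0,5,0) value=5
Op 4: merge R1<->R0 -> R1=(0,5,0) R0=(0,5,0)
Op 5: inc R1 by 3 -> R1=(0,8,0) value=8
Op 6: inc R2 by 4 -> R2=(0,0,4) value=4
Op 7: merge R2<->R1 -> R2=(0,8,4) R1=(0,8,4)
Op 8: inc R0 by 2 -> R0=(2,5,0) value=7
Op 9: inc R2 by 5 -> R2=(0,8,9) value=17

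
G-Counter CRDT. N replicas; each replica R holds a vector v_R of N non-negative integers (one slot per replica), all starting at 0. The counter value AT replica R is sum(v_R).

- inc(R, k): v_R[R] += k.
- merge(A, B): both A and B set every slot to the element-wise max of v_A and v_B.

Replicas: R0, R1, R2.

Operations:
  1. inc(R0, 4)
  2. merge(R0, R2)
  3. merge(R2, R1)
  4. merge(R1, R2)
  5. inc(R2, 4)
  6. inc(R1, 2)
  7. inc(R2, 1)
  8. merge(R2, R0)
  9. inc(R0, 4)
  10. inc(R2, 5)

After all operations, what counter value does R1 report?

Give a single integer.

Op 1: inc R0 by 4 -> R0=(4,0,0) value=4
Op 2: merge R0<->R2 -> R0=(4,0,0) R2=(4,0,0)
Op 3: merge R2<->R1 -> R2=(4,0,0) R1=(4,0,0)
Op 4: merge R1<->R2 -> R1=(4,0,0) R2=(4,0,0)
Op 5: inc R2 by 4 -> R2=(4,0,4) value=8
Op 6: inc R1 by 2 -> R1=(4,2,0) value=6
Op 7: inc R2 by 1 -> R2=(4,0,5) value=9
Op 8: merge R2<->R0 -> R2=(4,0,5) R0=(4,0,5)
Op 9: inc R0 by 4 -> R0=(8,0,5) value=13
Op 10: inc R2 by 5 -> R2=(4,0,10) value=14

Answer: 6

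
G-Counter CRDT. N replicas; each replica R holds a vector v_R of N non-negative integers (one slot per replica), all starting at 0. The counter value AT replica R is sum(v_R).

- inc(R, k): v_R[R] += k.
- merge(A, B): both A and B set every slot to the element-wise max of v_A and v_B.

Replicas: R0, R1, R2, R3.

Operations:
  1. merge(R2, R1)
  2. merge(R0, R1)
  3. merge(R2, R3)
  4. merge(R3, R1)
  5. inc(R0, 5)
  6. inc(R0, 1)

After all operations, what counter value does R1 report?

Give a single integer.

Op 1: merge R2<->R1 -> R2=(0,0,0,0) R1=(0,0,0,0)
Op 2: merge R0<->R1 -> R0=(0,0,0,0) R1=(0,0,0,0)
Op 3: merge R2<->R3 -> R2=(0,0,0,0) R3=(0,0,0,0)
Op 4: merge R3<->R1 -> R3=(0,0,0,0) R1=(0,0,0,0)
Op 5: inc R0 by 5 -> R0=(5,0,0,0) value=5
Op 6: inc R0 by 1 -> R0=(6,0,0,0) value=6

Answer: 0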